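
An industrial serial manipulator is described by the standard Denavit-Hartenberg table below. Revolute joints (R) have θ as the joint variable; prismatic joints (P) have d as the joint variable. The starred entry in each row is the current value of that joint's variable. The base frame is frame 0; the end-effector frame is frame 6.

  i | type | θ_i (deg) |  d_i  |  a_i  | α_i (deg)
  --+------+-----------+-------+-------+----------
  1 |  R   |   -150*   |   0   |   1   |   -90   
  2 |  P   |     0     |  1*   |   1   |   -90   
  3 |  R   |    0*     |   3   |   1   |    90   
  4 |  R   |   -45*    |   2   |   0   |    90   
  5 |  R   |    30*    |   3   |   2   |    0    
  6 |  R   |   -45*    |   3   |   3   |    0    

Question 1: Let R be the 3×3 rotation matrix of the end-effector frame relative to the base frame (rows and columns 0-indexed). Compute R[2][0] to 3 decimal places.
End-effector x-axis (col 0 of R) = (-0.7209,-0.1174,0.6830)
R[2][0] = 0.6830

0.683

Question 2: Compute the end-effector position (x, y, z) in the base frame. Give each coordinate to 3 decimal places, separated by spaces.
-0.147 -3.807 4.516

after link 1: o_1 = (-0.8660, -0.5000, 0.0000)
after link 2: o_2 = (-1.2321, -1.8660, 0.0000)
after link 3: o_3 = (-2.0981, -2.3660, -3.0000)
after link 4: o_4 = (-1.0981, -4.0981, -3.0000)
after link 5: o_5 = (0.1784, -4.5158, 0.3461)
after link 6: o_6 = (-0.1472, -3.8072, 4.5164)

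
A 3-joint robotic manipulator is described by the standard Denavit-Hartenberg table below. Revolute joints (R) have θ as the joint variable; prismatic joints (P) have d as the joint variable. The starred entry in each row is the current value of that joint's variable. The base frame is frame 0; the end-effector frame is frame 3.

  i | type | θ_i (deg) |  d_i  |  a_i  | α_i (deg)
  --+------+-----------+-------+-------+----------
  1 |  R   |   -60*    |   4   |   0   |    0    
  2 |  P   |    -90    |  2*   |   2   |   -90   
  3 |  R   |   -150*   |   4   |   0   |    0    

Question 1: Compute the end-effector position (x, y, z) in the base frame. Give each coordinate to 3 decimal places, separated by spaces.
0.268 -4.464 6.000

after link 1: o_1 = (0.0000, 0.0000, 4.0000)
after link 2: o_2 = (-1.7321, -1.0000, 6.0000)
after link 3: o_3 = (0.2679, -4.4641, 6.0000)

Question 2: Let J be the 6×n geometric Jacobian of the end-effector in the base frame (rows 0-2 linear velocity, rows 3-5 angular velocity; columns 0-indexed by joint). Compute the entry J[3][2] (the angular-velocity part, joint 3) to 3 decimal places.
axis z_2 = (0.5000,-0.8660,0.0000); lever o_n−o_2 = (2.0000,-3.4641,0.0000)
cross product → J_v[:, 2] = (0.0000,0.0000,0.0000)
J_ω[:, 2] = z_2
entry J[3][2] = 0.5000

0.500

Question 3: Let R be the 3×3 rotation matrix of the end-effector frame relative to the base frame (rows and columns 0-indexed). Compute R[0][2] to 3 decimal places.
End-effector z-axis (col 2 of R) = (0.5000,-0.8660,0.0000)
R[0][2] = 0.5000

0.500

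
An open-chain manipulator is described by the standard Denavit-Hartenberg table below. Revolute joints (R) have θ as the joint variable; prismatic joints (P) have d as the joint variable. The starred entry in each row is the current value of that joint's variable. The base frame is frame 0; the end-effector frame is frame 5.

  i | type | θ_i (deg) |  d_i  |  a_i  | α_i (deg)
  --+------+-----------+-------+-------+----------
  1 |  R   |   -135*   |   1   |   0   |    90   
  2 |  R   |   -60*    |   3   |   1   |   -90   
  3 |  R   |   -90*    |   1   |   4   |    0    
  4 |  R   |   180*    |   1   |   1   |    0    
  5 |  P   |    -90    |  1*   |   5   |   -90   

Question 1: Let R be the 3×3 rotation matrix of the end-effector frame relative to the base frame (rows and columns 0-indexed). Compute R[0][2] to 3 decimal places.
End-effector z-axis (col 2 of R) = (0.7071,-0.7071,0.0000)
R[0][2] = 0.7071

0.707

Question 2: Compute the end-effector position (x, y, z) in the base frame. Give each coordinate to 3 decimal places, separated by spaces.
-8.201 0.284 -2.696

after link 1: o_1 = (0.0000, 0.0000, 1.0000)
after link 2: o_2 = (-2.4749, 1.7678, 0.1340)
after link 3: o_3 = (-5.9157, 3.9838, 0.6340)
after link 4: o_4 = (-5.8209, 2.6643, 1.1340)
after link 5: o_5 = (-8.2011, 0.2842, -2.6962)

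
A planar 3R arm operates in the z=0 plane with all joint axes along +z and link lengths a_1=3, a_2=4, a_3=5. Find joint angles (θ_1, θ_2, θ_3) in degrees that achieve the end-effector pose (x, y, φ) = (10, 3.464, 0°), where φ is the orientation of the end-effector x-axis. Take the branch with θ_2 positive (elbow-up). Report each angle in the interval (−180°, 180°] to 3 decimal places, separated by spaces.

wrist centre = target − a_3·(cos φ, sin φ) = (5.0000, 3.4640)
cos θ_2 = (36.9993−3²−4²)/(2·3·4) = 0.5000; θ_2 = 60.0019° (elbow-up)
β = atan2(3.4640,5.0000) = 34.7142°; ψ = atan2(3.4642,4.9999) = 34.7162°
θ_1 = β − ψ = -0.0019°
θ_3 = φ − θ_1 − θ_2 = -60.0000° (wrapped to (-180°,180°])

-0.002 60.002 -60.000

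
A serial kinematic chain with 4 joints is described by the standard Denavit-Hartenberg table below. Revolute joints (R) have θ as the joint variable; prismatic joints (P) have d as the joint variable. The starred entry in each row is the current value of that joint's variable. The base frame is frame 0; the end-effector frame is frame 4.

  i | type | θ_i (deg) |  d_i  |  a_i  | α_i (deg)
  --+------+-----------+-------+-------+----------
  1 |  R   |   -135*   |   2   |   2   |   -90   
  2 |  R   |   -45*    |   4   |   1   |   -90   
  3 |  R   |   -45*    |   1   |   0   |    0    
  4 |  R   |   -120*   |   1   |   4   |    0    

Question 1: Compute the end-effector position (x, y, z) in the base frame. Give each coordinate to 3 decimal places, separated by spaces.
after link 1: o_1 = (-1.4142, -1.4142, 2.0000)
after link 2: o_2 = (0.9142, -4.7426, 2.7071)
after link 3: o_3 = (0.4142, -5.2426, 2.0000)
after link 4: o_4 = (2.5781, -4.5428, -1.4392)

2.578 -4.543 -1.439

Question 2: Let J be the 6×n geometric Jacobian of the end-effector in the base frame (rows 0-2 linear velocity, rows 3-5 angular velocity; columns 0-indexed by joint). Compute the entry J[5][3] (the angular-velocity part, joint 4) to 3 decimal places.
-0.707

axis z_3 = (-0.5000,-0.5000,-0.7071); lever o_n−o_3 = (2.1639,0.6998,-3.4392)
cross product → J_v[:, 3] = (2.2144,-3.2497,0.7321)
J_ω[:, 3] = z_3
entry J[5][3] = -0.7071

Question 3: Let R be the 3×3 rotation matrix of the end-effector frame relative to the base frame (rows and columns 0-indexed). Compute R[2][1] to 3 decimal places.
0.183

End-effector y-axis (col 1 of R) = (0.5536,-0.8124,0.1830)
R[2][1] = 0.1830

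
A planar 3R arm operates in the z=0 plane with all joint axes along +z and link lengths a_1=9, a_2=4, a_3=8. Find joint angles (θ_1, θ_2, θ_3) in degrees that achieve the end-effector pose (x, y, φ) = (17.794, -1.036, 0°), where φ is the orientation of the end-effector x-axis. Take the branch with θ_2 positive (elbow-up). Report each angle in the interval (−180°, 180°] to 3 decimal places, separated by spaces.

-30.001 90.003 -60.002

wrist centre = target − a_3·(cos φ, sin φ) = (9.7940, -1.0360)
cos θ_2 = (96.9957−9²−4²)/(2·9·4) = -0.0001; θ_2 = 90.0034° (elbow-up)
β = atan2(-1.0360,9.7940) = -6.0382°; ψ = atan2(4.0000,8.9998) = 23.9630°
θ_1 = β − ψ = -30.0013°
θ_3 = φ − θ_1 − θ_2 = -60.0021° (wrapped to (-180°,180°])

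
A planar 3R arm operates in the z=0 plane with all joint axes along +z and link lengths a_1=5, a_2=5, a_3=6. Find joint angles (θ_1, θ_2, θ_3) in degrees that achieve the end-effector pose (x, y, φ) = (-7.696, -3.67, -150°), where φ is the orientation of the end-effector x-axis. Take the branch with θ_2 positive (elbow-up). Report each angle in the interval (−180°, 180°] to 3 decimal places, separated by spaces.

120.003 150.001 -60.004

wrist centre = target − a_3·(cos φ, sin φ) = (-2.4998, -0.6700)
cos θ_2 = (6.6981−5²−5²)/(2·5·5) = -0.8660; θ_2 = 150.0014° (elbow-up)
β = atan2(-0.6700,-2.4998) = -164.9964°; ψ = atan2(2.4999,0.6698) = 75.0007°
θ_1 = β − ψ = -239.9971°
θ_3 = φ − θ_1 − θ_2 = -60.0043° (wrapped to (-180°,180°])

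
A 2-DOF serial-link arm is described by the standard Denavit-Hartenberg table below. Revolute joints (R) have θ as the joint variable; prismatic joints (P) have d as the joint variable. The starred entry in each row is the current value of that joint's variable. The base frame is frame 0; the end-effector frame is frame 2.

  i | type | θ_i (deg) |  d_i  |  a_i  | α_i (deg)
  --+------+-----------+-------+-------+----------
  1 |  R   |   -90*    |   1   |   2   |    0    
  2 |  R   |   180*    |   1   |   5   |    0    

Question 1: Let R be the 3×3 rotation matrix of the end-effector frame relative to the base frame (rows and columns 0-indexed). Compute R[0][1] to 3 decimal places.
End-effector y-axis (col 1 of R) = (-1.0000,0.0000,0.0000)
R[0][1] = -1.0000

-1.000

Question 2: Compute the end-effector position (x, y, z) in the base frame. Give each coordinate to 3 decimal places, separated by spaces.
0.000 3.000 2.000

after link 1: o_1 = (0.0000, -2.0000, 1.0000)
after link 2: o_2 = (0.0000, 3.0000, 2.0000)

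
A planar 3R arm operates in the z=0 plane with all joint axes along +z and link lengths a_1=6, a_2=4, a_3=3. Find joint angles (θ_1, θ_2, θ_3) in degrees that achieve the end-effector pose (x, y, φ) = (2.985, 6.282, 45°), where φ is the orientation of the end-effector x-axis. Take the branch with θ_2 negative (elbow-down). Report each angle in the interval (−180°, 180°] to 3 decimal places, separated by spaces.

120.000 -135.003 60.003

wrist centre = target − a_3·(cos φ, sin φ) = (0.8637, 4.1607)
cos θ_2 = (18.0572−6²−4²)/(2·6·4) = -0.7071; θ_2 = -135.0028° (elbow-down)
β = atan2(4.1607,0.8637) = 78.2730°; ψ = atan2(-2.8283,3.1714) = -41.7266°
θ_1 = β − ψ = 119.9996°
θ_3 = φ − θ_1 − θ_2 = 60.0032° (wrapped to (-180°,180°])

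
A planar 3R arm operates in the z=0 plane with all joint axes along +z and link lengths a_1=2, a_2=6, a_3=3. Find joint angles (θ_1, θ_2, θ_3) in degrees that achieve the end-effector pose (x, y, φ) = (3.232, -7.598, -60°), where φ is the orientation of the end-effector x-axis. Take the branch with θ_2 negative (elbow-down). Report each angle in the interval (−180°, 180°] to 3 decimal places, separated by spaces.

30.003 -120.003 30.000

wrist centre = target − a_3·(cos φ, sin φ) = (1.7320, -4.9999)
cos θ_2 = (27.9991−2²−6²)/(2·2·6) = -0.5000; θ_2 = -120.0026° (elbow-down)
β = atan2(-4.9999,1.7320) = -70.8936°; ψ = atan2(-5.1960,-1.0002) = -100.8962°
θ_1 = β − ψ = 30.0025°
θ_3 = φ − θ_1 − θ_2 = 30.0001° (wrapped to (-180°,180°])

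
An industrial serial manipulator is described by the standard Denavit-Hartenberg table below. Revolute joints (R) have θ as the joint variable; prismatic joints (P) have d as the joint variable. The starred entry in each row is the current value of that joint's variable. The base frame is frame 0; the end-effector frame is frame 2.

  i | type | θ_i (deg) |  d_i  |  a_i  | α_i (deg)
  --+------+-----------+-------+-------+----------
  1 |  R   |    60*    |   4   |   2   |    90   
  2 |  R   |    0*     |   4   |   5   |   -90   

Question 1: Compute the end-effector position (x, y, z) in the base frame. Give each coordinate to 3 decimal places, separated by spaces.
6.964 4.062 4.000

after link 1: o_1 = (1.0000, 1.7321, 4.0000)
after link 2: o_2 = (6.9641, 4.0622, 4.0000)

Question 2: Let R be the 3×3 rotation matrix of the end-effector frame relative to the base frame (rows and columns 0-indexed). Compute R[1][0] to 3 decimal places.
0.866

End-effector x-axis (col 0 of R) = (0.5000,0.8660,0.0000)
R[1][0] = 0.8660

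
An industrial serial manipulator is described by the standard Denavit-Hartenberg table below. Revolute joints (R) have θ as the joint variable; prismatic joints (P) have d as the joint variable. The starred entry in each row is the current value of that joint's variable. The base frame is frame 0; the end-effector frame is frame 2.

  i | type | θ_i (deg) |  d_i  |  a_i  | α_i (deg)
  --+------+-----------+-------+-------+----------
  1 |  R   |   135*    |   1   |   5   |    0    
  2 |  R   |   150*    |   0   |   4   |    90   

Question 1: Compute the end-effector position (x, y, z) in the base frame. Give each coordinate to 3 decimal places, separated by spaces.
-2.500 -0.328 1.000

after link 1: o_1 = (-3.5355, 3.5355, 1.0000)
after link 2: o_2 = (-2.5003, -0.3282, 1.0000)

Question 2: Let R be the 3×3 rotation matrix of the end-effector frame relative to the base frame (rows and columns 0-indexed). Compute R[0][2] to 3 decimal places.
-0.966

End-effector z-axis (col 2 of R) = (-0.9659,-0.2588,0.0000)
R[0][2] = -0.9659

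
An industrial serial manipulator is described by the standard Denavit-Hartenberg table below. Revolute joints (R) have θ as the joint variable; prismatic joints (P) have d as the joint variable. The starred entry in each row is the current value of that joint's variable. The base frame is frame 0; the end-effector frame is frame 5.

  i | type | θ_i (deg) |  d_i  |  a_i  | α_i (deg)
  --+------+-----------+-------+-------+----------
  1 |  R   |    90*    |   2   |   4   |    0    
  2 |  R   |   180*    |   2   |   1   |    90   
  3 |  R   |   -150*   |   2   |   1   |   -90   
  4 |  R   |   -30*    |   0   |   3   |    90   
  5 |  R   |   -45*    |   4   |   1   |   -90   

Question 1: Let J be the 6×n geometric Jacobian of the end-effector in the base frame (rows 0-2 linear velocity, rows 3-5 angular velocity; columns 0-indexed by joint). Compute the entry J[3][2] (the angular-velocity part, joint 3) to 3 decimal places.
axis z_2 = (-1.0000,0.0000,0.0000); lever o_n−o_2 = (-7.3177,2.2679,-0.4929)
cross product → J_v[:, 2] = (-0.0000,-0.4929,-2.2679)
J_ω[:, 2] = z_2
entry J[3][2] = -1.0000

-1.000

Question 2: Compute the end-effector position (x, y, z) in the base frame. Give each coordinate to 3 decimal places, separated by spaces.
after link 1: o_1 = (0.0000, 4.0000, 2.0000)
after link 2: o_2 = (0.0000, 3.0000, 4.0000)
after link 3: o_3 = (-2.0000, 3.8660, 3.5000)
after link 4: o_4 = (-3.5000, 6.1160, 2.2010)
after link 5: o_5 = (-7.3177, 5.2679, 3.5071)

-7.318 5.268 3.507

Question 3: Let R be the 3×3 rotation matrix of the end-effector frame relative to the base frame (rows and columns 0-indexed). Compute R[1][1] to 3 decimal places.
End-effector y-axis (col 1 of R) = (0.8660,0.4330,-0.2500)
R[1][1] = 0.4330

0.433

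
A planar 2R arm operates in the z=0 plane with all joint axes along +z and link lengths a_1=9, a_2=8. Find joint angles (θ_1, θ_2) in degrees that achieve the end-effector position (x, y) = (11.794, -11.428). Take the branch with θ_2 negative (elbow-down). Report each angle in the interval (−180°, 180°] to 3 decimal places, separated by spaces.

-29.996 -30.008

cos θ_2 = (269.6976−9²−8²)/(2·9·8) = 0.8660; θ_2 = -30.0080° (elbow-down)
β = atan2(-11.4280,11.7940) = -44.0970°; ψ = atan2(-4.0010,15.9276) = -14.1007°
θ_1 = β − ψ = -29.9963°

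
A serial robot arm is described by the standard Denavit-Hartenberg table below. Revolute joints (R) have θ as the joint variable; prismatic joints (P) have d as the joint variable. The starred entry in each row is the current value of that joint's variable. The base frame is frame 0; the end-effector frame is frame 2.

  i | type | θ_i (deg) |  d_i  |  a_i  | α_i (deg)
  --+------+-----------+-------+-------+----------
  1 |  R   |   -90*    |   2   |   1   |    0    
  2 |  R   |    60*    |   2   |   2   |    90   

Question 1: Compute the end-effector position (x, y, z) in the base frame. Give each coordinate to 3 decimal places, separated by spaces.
1.732 -2.000 4.000

after link 1: o_1 = (0.0000, -1.0000, 2.0000)
after link 2: o_2 = (1.7321, -2.0000, 4.0000)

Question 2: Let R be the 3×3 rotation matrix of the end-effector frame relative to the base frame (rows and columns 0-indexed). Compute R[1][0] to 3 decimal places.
End-effector x-axis (col 0 of R) = (0.8660,-0.5000,0.0000)
R[1][0] = -0.5000

-0.500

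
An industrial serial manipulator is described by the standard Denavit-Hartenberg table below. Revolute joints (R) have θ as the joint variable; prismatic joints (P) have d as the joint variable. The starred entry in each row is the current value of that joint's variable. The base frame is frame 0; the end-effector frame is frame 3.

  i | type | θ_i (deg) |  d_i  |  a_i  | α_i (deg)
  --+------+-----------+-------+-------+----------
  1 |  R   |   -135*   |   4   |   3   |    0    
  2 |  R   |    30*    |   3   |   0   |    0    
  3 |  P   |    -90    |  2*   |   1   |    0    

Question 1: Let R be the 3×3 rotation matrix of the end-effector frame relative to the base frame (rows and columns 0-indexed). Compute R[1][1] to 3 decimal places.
-0.966

End-effector y-axis (col 1 of R) = (-0.2588,-0.9659,0.0000)
R[1][1] = -0.9659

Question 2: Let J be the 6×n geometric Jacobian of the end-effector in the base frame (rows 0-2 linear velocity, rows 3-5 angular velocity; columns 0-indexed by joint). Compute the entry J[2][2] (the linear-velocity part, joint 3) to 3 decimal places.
1.000

prismatic axis z_2 = (0.0000,0.0000,1.0000)
J_v[:, 2] = z_2; J_ω[:, 2] = (0,0,0)
entry J[2][2] = 1.0000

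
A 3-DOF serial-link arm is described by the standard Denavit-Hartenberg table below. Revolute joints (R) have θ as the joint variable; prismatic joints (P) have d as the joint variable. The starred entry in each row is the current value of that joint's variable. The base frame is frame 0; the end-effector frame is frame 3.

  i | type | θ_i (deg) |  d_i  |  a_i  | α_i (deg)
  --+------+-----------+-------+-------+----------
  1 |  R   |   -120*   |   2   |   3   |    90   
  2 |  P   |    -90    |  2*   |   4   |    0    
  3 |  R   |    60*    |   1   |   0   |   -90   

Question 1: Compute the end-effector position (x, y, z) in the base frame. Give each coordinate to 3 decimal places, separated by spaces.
-4.098 -1.098 -2.000

after link 1: o_1 = (-1.5000, -2.5981, 2.0000)
after link 2: o_2 = (-3.2321, -1.5981, -2.0000)
after link 3: o_3 = (-4.0981, -1.0981, -2.0000)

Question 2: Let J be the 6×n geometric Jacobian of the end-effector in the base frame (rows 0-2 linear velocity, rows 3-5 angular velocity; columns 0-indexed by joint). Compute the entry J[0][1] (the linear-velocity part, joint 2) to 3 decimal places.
prismatic axis z_1 = (-0.8660,0.5000,0.0000)
J_v[:, 1] = z_1; J_ω[:, 1] = (0,0,0)
entry J[0][1] = -0.8660

-0.866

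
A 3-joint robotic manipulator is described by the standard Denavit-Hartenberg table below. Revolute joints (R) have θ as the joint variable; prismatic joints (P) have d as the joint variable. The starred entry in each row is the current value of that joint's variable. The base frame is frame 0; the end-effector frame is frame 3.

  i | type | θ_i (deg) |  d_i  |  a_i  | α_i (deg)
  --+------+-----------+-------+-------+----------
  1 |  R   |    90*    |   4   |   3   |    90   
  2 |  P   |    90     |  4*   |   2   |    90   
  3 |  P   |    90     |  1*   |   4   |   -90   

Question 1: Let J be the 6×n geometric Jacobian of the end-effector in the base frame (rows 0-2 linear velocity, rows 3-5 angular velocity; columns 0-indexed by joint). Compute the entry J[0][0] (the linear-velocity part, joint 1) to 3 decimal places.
-4.000

axis z_0 = ẑ; lever o_n−o_0 = (8.0000,4.0000,6.0000)
cross product → J_v[:, 0] = (-4.0000,8.0000,0.0000)
J_ω[:, 0] = z_0
entry J[0][0] = -4.0000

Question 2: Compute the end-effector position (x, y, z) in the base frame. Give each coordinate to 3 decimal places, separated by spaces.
after link 1: o_1 = (0.0000, 3.0000, 4.0000)
after link 2: o_2 = (4.0000, 3.0000, 6.0000)
after link 3: o_3 = (8.0000, 4.0000, 6.0000)

8.000 4.000 6.000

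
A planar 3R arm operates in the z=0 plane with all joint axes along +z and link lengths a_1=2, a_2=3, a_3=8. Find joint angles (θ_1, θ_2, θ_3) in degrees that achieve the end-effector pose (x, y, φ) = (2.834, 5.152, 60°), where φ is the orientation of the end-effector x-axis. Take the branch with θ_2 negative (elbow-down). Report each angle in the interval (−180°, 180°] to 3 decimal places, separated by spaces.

-30.008 -135.002 -134.990

wrist centre = target − a_3·(cos φ, sin φ) = (-1.1660, -1.7762)
cos θ_2 = (4.5145−2²−3²)/(2·2·3) = -0.7071; θ_2 = -135.0018° (elbow-down)
β = atan2(-1.7762,-1.1660) = -123.2832°; ψ = atan2(-2.1213,-0.1214) = -93.2751°
θ_1 = β − ψ = -30.0080°
θ_3 = φ − θ_1 − θ_2 = -134.9902° (wrapped to (-180°,180°])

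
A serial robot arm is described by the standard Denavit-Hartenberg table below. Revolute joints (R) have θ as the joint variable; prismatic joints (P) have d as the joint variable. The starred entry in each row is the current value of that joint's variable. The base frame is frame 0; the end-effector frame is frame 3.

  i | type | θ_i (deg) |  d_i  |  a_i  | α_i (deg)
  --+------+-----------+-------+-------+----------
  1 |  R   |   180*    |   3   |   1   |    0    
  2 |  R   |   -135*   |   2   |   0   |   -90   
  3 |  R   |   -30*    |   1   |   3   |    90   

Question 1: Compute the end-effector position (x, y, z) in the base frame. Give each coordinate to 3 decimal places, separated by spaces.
after link 1: o_1 = (-1.0000, 0.0000, 3.0000)
after link 2: o_2 = (-1.0000, 0.0000, 5.0000)
after link 3: o_3 = (0.1300, 2.5442, 6.5000)

0.130 2.544 6.500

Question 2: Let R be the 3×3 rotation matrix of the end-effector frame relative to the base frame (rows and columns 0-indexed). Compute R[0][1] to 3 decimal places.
End-effector y-axis (col 1 of R) = (-0.7071,0.7071,0.0000)
R[0][1] = -0.7071

-0.707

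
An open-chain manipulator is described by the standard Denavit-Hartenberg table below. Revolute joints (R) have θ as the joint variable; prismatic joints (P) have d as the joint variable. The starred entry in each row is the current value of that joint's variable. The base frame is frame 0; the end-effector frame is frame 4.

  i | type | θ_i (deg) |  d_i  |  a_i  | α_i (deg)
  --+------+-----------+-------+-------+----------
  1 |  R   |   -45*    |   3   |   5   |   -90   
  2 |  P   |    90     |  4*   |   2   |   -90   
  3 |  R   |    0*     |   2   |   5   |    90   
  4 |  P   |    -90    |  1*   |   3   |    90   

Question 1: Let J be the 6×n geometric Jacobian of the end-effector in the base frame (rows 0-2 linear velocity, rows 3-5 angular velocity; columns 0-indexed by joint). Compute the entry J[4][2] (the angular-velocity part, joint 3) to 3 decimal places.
axis z_2 = (-0.7071,0.7071,-0.0000); lever o_n−o_2 = (1.4142,0.0000,-5.0000)
cross product → J_v[:, 2] = (-3.5355,-3.5355,-1.0000)
J_ω[:, 2] = z_2
entry J[4][2] = 0.7071

0.707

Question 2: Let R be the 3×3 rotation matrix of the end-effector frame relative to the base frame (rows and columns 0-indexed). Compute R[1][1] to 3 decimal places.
End-effector y-axis (col 1 of R) = (0.7071,0.7071,-0.0000)
R[1][1] = 0.7071

0.707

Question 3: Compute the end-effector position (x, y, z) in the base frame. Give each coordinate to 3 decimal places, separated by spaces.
7.778 -0.707 -4.000

after link 1: o_1 = (3.5355, -3.5355, 3.0000)
after link 2: o_2 = (6.3640, -0.7071, 1.0000)
after link 3: o_3 = (4.9497, 0.7071, -4.0000)
after link 4: o_4 = (7.7782, -0.7071, -4.0000)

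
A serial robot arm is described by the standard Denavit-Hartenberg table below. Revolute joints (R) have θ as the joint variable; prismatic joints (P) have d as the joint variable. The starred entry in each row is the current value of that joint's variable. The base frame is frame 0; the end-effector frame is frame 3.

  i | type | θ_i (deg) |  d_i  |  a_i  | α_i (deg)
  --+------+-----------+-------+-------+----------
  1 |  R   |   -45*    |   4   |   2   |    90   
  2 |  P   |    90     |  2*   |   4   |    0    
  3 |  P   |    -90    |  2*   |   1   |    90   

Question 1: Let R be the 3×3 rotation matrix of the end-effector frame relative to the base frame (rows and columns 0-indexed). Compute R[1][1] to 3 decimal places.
End-effector y-axis (col 1 of R) = (-0.7071,-0.7071,0.0000)
R[1][1] = -0.7071

-0.707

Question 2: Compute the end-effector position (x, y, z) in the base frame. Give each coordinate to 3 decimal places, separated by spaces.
-0.707 -4.950 8.000

after link 1: o_1 = (1.4142, -1.4142, 4.0000)
after link 2: o_2 = (0.0000, -2.8284, 8.0000)
after link 3: o_3 = (-0.7071, -4.9497, 8.0000)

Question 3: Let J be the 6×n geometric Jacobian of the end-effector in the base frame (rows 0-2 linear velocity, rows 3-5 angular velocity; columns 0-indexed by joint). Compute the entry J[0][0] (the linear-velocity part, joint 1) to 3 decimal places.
axis z_0 = ẑ; lever o_n−o_0 = (-0.7071,-4.9497,8.0000)
cross product → J_v[:, 0] = (4.9497,-0.7071,0.0000)
J_ω[:, 0] = z_0
entry J[0][0] = 4.9497

4.950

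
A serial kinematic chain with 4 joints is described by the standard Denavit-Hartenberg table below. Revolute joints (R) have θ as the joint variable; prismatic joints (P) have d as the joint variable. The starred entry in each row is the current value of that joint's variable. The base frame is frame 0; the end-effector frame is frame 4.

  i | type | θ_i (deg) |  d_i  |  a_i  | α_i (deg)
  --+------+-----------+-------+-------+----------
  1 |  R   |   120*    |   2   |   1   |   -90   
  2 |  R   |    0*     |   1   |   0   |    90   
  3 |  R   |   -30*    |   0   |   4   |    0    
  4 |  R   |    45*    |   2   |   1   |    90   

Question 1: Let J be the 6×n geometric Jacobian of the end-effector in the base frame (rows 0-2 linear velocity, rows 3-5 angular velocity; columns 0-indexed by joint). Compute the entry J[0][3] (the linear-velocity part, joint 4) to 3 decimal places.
axis z_3 = (0.0000,0.0000,1.0000); lever o_n−o_3 = (-0.7071,0.7071,2.0000)
cross product → J_v[:, 3] = (-0.7071,-0.7071,0.0000)
J_ω[:, 3] = z_3
entry J[0][3] = -0.7071

-0.707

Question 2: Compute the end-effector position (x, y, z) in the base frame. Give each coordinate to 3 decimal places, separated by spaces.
after link 1: o_1 = (-0.5000, 0.8660, 2.0000)
after link 2: o_2 = (-1.3660, 0.3660, 2.0000)
after link 3: o_3 = (-1.3660, 4.3660, 2.0000)
after link 4: o_4 = (-2.0731, 5.0731, 4.0000)

-2.073 5.073 4.000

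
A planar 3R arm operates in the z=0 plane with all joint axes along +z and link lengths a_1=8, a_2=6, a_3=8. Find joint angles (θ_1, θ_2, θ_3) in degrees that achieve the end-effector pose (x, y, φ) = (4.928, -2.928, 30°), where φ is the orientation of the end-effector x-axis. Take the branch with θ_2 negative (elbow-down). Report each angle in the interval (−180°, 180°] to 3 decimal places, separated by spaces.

wrist centre = target − a_3·(cos φ, sin φ) = (-2.0002, -6.9280)
cos θ_2 = (51.9980−8²−6²)/(2·8·6) = -0.5000; θ_2 = -120.0014° (elbow-down)
β = atan2(-6.9280,-2.0002) = -106.1041°; ψ = atan2(-5.1961,4.9999) = -46.1024°
θ_1 = β − ψ = -60.0017°
θ_3 = φ − θ_1 − θ_2 = -149.9969° (wrapped to (-180°,180°])

-60.002 -120.001 -149.997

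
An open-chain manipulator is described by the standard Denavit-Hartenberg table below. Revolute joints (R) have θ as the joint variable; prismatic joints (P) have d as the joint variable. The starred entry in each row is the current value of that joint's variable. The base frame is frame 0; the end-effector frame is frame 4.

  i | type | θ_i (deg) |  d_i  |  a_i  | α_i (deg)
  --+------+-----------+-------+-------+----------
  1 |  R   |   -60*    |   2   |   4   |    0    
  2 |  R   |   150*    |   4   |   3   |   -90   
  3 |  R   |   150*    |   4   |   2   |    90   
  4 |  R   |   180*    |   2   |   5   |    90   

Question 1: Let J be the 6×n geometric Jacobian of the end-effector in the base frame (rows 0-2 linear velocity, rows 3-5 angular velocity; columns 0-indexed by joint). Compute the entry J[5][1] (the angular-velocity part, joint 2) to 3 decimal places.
axis z_1 = (0.0000,0.0000,1.0000); lever o_n−o_1 = (-4.0000,6.5981,3.7679)
cross product → J_v[:, 1] = (-6.5981,-4.0000,0.0000)
J_ω[:, 1] = z_1
entry J[5][1] = 1.0000

1.000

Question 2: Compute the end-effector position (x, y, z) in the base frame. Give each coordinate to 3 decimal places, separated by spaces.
after link 1: o_1 = (2.0000, -3.4641, 2.0000)
after link 2: o_2 = (2.0000, -0.4641, 6.0000)
after link 3: o_3 = (-2.0000, -2.1962, 5.0000)
after link 4: o_4 = (-2.0000, 3.1340, 5.7679)

-2.000 3.134 5.768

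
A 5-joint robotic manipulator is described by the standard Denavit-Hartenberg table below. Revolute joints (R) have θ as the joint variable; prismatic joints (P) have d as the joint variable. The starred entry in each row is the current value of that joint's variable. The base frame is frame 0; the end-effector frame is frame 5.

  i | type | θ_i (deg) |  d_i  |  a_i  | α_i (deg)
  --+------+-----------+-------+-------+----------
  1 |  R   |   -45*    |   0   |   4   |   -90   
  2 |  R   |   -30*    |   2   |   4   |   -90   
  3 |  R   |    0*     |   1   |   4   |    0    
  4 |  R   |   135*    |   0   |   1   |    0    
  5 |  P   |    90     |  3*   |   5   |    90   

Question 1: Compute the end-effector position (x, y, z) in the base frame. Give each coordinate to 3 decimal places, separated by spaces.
after link 1: o_1 = (2.8284, -2.8284, 0.0000)
after link 2: o_2 = (6.6921, -3.8637, 2.0000)
after link 3: o_3 = (9.4952, -6.6667, 3.1340)
after link 4: o_4 = (8.5622, -6.7337, 2.7804)
after link 5: o_5 = (9.9578, -3.1293, -1.5854)

9.958 -3.129 -1.585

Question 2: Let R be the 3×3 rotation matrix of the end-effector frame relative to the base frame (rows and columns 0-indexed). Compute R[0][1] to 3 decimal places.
0.354

End-effector y-axis (col 1 of R) = (0.3536,-0.3536,-0.8660)
R[0][1] = 0.3536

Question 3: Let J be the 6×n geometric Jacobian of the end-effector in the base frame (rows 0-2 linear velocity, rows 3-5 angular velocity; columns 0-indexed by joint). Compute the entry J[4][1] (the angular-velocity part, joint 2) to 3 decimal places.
axis z_1 = (0.7071,0.7071,0.0000); lever o_n−o_1 = (7.1293,-0.3009,-1.5854)
cross product → J_v[:, 1] = (-1.1211,1.1211,-5.2540)
J_ω[:, 1] = z_1
entry J[4][1] = 0.7071

0.707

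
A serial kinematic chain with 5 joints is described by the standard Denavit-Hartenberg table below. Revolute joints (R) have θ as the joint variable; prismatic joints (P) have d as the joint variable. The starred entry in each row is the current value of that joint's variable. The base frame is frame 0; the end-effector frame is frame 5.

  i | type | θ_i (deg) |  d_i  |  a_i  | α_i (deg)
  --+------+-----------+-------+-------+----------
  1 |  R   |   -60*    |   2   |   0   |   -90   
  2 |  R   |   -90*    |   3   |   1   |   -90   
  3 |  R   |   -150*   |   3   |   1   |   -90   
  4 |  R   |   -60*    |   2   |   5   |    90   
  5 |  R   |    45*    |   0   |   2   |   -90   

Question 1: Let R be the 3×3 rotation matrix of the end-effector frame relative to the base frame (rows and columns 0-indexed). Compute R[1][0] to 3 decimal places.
End-effector x-axis (col 0 of R) = (0.9896,-0.1358,0.0474)
R[1][0] = -0.1358

-0.136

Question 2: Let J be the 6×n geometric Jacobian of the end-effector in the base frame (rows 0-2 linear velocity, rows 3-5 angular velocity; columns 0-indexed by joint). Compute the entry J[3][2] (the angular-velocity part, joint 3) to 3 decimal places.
axis z_2 = (0.5000,-0.8660,-0.0000); lever o_n−o_2 = (8.6598,-4.8786,-1.9364)
cross product → J_v[:, 2] = (1.6769,0.9682,5.0603)
J_ω[:, 2] = z_2
entry J[3][2] = 0.5000

0.500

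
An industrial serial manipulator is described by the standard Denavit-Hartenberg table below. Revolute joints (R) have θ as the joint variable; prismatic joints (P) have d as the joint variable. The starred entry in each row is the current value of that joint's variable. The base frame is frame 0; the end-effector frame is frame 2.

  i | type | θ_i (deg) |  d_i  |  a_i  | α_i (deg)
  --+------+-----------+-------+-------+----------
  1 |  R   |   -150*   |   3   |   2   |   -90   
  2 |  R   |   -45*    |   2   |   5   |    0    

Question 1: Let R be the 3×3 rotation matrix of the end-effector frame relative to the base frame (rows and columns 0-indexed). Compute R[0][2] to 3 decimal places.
End-effector z-axis (col 2 of R) = (0.5000,-0.8660,0.0000)
R[0][2] = 0.5000

0.500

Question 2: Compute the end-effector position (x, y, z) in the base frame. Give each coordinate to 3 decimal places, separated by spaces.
-3.794 -4.500 6.536

after link 1: o_1 = (-1.7321, -1.0000, 3.0000)
after link 2: o_2 = (-3.7939, -4.4998, 6.5355)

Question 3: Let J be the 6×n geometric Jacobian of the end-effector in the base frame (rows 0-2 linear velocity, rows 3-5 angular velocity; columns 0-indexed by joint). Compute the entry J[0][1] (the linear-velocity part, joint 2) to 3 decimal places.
axis z_1 = (0.5000,-0.8660,0.0000); lever o_n−o_1 = (-2.0619,-3.4998,3.5355)
cross product → J_v[:, 1] = (-3.0619,-1.7678,-3.5355)
J_ω[:, 1] = z_1
entry J[0][1] = -3.0619

-3.062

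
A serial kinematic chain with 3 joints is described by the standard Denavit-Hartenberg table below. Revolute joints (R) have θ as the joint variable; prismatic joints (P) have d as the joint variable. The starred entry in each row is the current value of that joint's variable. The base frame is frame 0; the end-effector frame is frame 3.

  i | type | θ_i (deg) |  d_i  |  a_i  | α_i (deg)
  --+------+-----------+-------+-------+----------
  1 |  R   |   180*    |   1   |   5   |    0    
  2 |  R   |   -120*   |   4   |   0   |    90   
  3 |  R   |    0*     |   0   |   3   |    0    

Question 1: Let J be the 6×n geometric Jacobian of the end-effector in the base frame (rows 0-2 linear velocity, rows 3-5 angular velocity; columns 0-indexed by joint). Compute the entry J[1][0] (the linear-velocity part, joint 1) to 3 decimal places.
axis z_0 = ẑ; lever o_n−o_0 = (-3.5000,2.5981,5.0000)
cross product → J_v[:, 0] = (-2.5981,-3.5000,0.0000)
J_ω[:, 0] = z_0
entry J[1][0] = -3.5000

-3.500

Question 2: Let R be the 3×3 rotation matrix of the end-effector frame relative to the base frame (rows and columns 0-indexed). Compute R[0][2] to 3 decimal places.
0.866

End-effector z-axis (col 2 of R) = (0.8660,-0.5000,0.0000)
R[0][2] = 0.8660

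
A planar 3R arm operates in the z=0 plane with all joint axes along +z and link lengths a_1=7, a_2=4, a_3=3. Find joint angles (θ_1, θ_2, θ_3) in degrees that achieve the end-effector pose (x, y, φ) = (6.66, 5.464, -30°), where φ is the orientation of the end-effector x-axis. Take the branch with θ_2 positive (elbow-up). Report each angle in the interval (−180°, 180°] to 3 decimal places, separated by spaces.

wrist centre = target − a_3·(cos φ, sin φ) = (4.0619, 6.9640)
cos θ_2 = (64.9965−7²−4²)/(2·7·4) = -0.0001; θ_2 = 90.0036° (elbow-up)
β = atan2(6.9640,4.0619) = 59.7461°; ψ = atan2(4.0000,6.9998) = 29.7458°
θ_1 = β − ψ = 30.0003°
θ_3 = φ − θ_1 − θ_2 = -150.0039° (wrapped to (-180°,180°])

30.000 90.004 -150.004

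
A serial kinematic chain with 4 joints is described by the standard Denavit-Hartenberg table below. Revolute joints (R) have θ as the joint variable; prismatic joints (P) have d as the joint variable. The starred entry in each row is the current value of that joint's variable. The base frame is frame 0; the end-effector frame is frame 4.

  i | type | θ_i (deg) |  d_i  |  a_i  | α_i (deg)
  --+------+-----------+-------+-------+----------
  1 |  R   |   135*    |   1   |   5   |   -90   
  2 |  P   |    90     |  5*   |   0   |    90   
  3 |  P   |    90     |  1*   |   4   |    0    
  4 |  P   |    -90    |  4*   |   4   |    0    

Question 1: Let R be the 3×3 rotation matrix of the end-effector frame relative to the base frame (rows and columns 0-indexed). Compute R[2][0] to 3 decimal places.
End-effector x-axis (col 0 of R) = (-0.0000,0.0000,-1.0000)
R[2][0] = -1.0000

-1.000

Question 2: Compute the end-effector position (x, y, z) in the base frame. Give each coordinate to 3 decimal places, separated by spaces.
after link 1: o_1 = (-3.5355, 3.5355, 1.0000)
after link 2: o_2 = (-7.0711, 0.0000, 1.0000)
after link 3: o_3 = (-10.6066, -2.1213, 1.0000)
after link 4: o_4 = (-13.4350, 0.7071, -3.0000)

-13.435 0.707 -3.000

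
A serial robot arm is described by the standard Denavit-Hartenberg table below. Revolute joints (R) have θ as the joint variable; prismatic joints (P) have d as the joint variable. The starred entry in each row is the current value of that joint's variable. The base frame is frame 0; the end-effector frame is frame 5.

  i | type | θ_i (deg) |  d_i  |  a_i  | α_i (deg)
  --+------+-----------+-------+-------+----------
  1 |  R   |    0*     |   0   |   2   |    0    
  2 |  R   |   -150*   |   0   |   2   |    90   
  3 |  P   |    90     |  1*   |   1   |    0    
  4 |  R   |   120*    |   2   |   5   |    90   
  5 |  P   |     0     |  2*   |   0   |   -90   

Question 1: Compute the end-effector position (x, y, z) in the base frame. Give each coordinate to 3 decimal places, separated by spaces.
after link 1: o_1 = (2.0000, 0.0000, 0.0000)
after link 2: o_2 = (0.2679, -1.0000, 0.0000)
after link 3: o_3 = (-0.2321, -0.1340, 1.0000)
after link 4: o_4 = (2.5179, 3.7631, -1.5000)
after link 5: o_5 = (3.3840, 4.2631, 0.2321)

3.384 4.263 0.232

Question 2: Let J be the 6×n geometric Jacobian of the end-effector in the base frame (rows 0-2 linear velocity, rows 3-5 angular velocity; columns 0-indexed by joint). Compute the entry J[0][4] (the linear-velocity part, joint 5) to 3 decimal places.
prismatic axis z_4 = (0.4330,0.2500,0.8660)
J_v[:, 4] = z_4; J_ω[:, 4] = (0,0,0)
entry J[0][4] = 0.4330

0.433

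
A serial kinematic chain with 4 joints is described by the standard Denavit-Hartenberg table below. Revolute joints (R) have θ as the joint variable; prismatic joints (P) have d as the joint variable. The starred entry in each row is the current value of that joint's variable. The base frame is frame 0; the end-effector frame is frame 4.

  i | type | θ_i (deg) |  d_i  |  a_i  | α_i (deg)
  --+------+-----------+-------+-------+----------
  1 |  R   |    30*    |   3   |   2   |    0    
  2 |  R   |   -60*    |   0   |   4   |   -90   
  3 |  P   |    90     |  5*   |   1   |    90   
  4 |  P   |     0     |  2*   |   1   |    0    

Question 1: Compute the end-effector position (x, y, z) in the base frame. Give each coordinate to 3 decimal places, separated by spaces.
9.428 2.330 1.000

after link 1: o_1 = (1.7321, 1.0000, 3.0000)
after link 2: o_2 = (5.1962, -1.0000, 3.0000)
after link 3: o_3 = (7.6962, 3.3301, 2.0000)
after link 4: o_4 = (9.4282, 2.3301, 1.0000)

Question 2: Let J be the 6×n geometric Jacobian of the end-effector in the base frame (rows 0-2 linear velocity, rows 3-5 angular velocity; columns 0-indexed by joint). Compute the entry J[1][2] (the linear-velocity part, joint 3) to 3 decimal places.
prismatic axis z_2 = (0.5000,0.8660,0.0000)
J_v[:, 2] = z_2; J_ω[:, 2] = (0,0,0)
entry J[1][2] = 0.8660

0.866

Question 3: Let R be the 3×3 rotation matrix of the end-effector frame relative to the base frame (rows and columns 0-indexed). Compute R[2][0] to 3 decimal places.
-1.000

End-effector x-axis (col 0 of R) = (0.0000,0.0000,-1.0000)
R[2][0] = -1.0000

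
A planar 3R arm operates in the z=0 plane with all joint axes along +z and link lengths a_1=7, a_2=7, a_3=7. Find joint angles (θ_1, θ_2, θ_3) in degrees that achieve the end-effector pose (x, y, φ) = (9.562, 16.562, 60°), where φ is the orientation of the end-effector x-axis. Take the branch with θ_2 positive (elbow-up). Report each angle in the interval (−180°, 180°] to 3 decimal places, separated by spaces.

29.998 60.004 -30.002

wrist centre = target − a_3·(cos φ, sin φ) = (6.0620, 10.4998)
cos θ_2 = (146.9941−7²−7²)/(2·7·7) = 0.4999; θ_2 = 60.0040° (elbow-up)
β = atan2(10.4998,6.0620) = 60.0003°; ψ = atan2(6.0624,10.4996) = 30.0020°
θ_1 = β − ψ = 29.9983°
θ_3 = φ − θ_1 − θ_2 = -30.0023° (wrapped to (-180°,180°])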